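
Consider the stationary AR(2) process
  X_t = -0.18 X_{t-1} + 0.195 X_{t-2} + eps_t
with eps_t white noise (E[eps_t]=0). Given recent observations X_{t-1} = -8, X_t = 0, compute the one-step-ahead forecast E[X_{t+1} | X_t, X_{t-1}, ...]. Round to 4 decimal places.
E[X_{t+1} \mid \mathcal F_t] = -1.5600

For an AR(p) model X_t = c + sum_i phi_i X_{t-i} + eps_t, the
one-step-ahead conditional mean is
  E[X_{t+1} | X_t, ...] = c + sum_i phi_i X_{t+1-i}.
Substitute known values:
  E[X_{t+1} | ...] = (-0.18) * (0) + (0.195) * (-8)
                   = -1.5600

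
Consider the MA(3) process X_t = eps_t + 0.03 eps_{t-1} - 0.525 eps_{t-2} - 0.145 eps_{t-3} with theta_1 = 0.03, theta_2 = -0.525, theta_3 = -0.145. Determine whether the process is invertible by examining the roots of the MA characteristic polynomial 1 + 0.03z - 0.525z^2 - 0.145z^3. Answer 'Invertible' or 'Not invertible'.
\text{Invertible}

The MA(q) characteristic polynomial is P(z) = 1 + 0.03z - 0.525z^2 - 0.145z^3.
Invertibility requires all roots to lie outside the unit circle, i.e. |z| > 1 for every root.
Degree 3: look for a simple real root z0 first, then factor out (1 - z/z0) and solve the remaining quadratic.
Testing z0 = -2: P(-2) = 1 + (0.03)(-2) + (-0.525)(-2)^2 + (-0.145)(-2)^3
  = 1 + (-0.06) + (-2.1) + (1.16) = 0.  So z_0 = -2 is a root, |z_0| = 2.
Divide out the factor (1 + 0.5 z) = (1 - z/z0) (since 1/z0 = -0.5):
  P(z) = (1 + 0.5 z)(1 + (-0.47) z + (-0.29) z^2)
  [check: z-coef -0.47 - (-0.5) = 0.03; z^2-coef -0.29 - (-0.5)(-0.47) = -0.525; z^3-coef -(-0.5)(-0.29) = -0.145.]
Remaining roots from the quadratic factor 1 + (-0.47) z + (-0.29) z^2:
  Set 1 + (-0.47) z + (-0.29) z^2 = 0, i.e. a z^2 + b z + c = 0 with a = -0.29, b = -0.47, c = 1.
  Discriminant D = b^2 - 4ac = (-0.47)^2 - 4*(-0.29)*1 = 0.2209 - (-1.16) = 1.3809.
  D >= 0, so the roots are real: z = (-b +/- sqrt(D)) / (2a) = (0.47 +/- 1.175117) / (-0.58).
    z_1 = (0.47 + 1.175117) / (-0.58) = -2.8364,   |z_1| = 2.8364.
    z_2 = (0.47 - 1.175117) / (-0.58) = 1.2157,   |z_2| = 1.2157.
Moduli of all roots: 2.0000, 2.8364, 1.2157.
All moduli strictly greater than 1? Yes.
Verdict: Invertible.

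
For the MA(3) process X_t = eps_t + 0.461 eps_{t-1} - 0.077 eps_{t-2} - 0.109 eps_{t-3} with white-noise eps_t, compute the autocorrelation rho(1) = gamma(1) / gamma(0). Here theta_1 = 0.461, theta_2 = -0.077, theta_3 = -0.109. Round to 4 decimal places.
\rho(1) = 0.3527

For an MA(q) process with theta_0 = 1, the autocovariance is
  gamma(k) = sigma^2 * sum_{i=0..q-k} theta_i * theta_{i+k},
and rho(k) = gamma(k) / gamma(0). Sigma^2 cancels.
  numerator   = (1)*(0.461) + (0.461)*(-0.077) + (-0.077)*(-0.109) = 0.433896.
  denominator = (1)^2 + (0.461)^2 + (-0.077)^2 + (-0.109)^2 = 1.230331.
  rho(1) = 0.433896 / 1.230331 = 0.3527.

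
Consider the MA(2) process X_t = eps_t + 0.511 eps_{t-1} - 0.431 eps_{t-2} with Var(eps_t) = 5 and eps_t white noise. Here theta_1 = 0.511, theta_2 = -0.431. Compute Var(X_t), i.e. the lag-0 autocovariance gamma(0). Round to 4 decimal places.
\gamma(0) = 7.2344

For an MA(q) process X_t = eps_t + sum_i theta_i eps_{t-i} with
Var(eps_t) = sigma^2, the variance is
  gamma(0) = sigma^2 * (1 + sum_i theta_i^2).
  sum_i theta_i^2 = (0.511)^2 + (-0.431)^2 = 0.261121 + 0.185761 = 0.446882.
  gamma(0) = 5 * (1 + 0.446882) = 5 * 1.446882 = 7.23441, which rounds to 7.2344.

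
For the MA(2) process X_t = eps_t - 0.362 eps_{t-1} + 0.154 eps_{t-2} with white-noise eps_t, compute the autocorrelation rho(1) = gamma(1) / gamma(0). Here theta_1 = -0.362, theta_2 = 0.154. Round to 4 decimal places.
\rho(1) = -0.3618

For an MA(q) process with theta_0 = 1, the autocovariance is
  gamma(k) = sigma^2 * sum_{i=0..q-k} theta_i * theta_{i+k},
and rho(k) = gamma(k) / gamma(0). Sigma^2 cancels.
  numerator   = (1)*(-0.362) + (-0.362)*(0.154) = -0.417748.
  denominator = (1)^2 + (-0.362)^2 + (0.154)^2 = 1.15476.
  rho(1) = -0.417748 / 1.15476 = -0.3618.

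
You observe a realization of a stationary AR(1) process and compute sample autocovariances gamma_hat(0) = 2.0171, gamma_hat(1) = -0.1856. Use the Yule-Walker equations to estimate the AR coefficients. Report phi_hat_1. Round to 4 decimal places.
\hat\phi_{1} = -0.0920

The Yule-Walker equations for an AR(p) process read, in matrix form,
  Gamma_p phi = r_p,   with   (Gamma_p)_{ij} = gamma(|i - j|),
                       (r_p)_i = gamma(i),   i,j = 1..p.
Substitute the sample gammas (Toeplitz matrix and right-hand side of size 1):
  Gamma_p = [[2.0171]]
  r_p     = [-0.1856]
With p = 1 this is the single equation gamma(0) phi_1 = gamma(1):
  phi_hat_1 = gamma(1) / gamma(0) = -0.1856 / 2.0171 = -0.0920.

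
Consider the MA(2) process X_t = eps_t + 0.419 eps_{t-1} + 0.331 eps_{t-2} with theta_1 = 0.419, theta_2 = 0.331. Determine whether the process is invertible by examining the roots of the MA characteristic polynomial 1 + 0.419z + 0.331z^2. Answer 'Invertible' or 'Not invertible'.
\text{Invertible}

The MA(q) characteristic polynomial is P(z) = 1 + 0.419z + 0.331z^2.
Invertibility requires all roots to lie outside the unit circle, i.e. |z| > 1 for every root.
Set 1 + (0.419) z + (0.331) z^2 = 0, i.e. a z^2 + b z + c = 0 with a = 0.331, b = 0.419, c = 1.
Discriminant D = b^2 - 4ac = (0.419)^2 - 4*(0.331)*1 = 0.175561 - (1.324) = -1.148439.
D < 0, so the roots are the complex-conjugate pair z = (-b +/- i sqrt(-D)) / (2a) = -0.6329 +/- 1.6188i.
For a conjugate pair |z|^2 = z * conj(z) = (product of roots) = c/a = 1/(0.331) = 3.021148, so |z| = sqrt(3.021148) = 1.7381 for both roots.
Moduli of all roots: 1.7381, 1.7381.
All moduli strictly greater than 1? Yes.
Verdict: Invertible.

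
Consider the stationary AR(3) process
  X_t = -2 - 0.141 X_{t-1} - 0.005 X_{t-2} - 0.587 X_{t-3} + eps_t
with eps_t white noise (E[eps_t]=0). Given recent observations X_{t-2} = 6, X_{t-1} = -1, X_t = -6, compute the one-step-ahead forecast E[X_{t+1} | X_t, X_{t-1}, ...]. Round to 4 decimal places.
E[X_{t+1} \mid \mathcal F_t] = -4.6710

For an AR(p) model X_t = c + sum_i phi_i X_{t-i} + eps_t, the
one-step-ahead conditional mean is
  E[X_{t+1} | X_t, ...] = c + sum_i phi_i X_{t+1-i}.
Substitute known values:
  E[X_{t+1} | ...] = -2 + (-0.141) * (-6) + (-0.005) * (-1) + (-0.587) * (6)
                   = -4.6710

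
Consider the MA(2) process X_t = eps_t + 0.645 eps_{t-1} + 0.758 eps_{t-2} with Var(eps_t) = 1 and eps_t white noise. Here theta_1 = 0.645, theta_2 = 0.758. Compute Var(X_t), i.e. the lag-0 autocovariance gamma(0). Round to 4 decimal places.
\gamma(0) = 1.9906

For an MA(q) process X_t = eps_t + sum_i theta_i eps_{t-i} with
Var(eps_t) = sigma^2, the variance is
  gamma(0) = sigma^2 * (1 + sum_i theta_i^2).
  sum_i theta_i^2 = (0.645)^2 + (0.758)^2 = 0.416025 + 0.574564 = 0.990589.
  gamma(0) = 1 * (1 + 0.990589) = 1 * 1.990589 = 1.990589, which rounds to 1.9906.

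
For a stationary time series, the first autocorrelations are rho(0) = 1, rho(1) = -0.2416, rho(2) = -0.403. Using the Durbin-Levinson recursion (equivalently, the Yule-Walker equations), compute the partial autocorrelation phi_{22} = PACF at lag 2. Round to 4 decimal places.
\phi_{22} = -0.4900

The PACF at lag k is phi_{kk}, the last component of the solution
to the Yule-Walker system G_k phi = r_k where
  (G_k)_{ij} = rho(|i - j|), (r_k)_i = rho(i), i,j = 1..k.
Equivalently, Durbin-Levinson gives phi_{kk} iteratively:
  phi_{11} = rho(1)
  phi_{kk} = [rho(k) - sum_{j=1..k-1} phi_{k-1,j} rho(k-j)]
            / [1 - sum_{j=1..k-1} phi_{k-1,j} rho(j)],
  phi_{k,j} = phi_{k-1,j} - phi_{kk} phi_{k-1,k-j},  j = 1..k-1.
Step k = 1:
  phi_11 = rho(1) = -0.2416.
Step k = 2:
  phi_22 = [rho(2) - phi_11 rho(1)] / [1 - phi_11 rho(1)] = [-0.403 - (-0.2416)(-0.2416)] / [1 - (-0.2416)(-0.2416)]
         = -0.46137056 / 0.94162944 = -0.49.
Therefore phi_{22} = -0.4900.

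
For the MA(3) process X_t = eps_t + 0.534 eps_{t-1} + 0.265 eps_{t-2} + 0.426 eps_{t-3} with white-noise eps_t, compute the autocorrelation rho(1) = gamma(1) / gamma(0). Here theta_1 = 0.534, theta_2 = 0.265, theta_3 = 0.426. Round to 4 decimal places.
\rho(1) = 0.5130

For an MA(q) process with theta_0 = 1, the autocovariance is
  gamma(k) = sigma^2 * sum_{i=0..q-k} theta_i * theta_{i+k},
and rho(k) = gamma(k) / gamma(0). Sigma^2 cancels.
  numerator   = (1)*(0.534) + (0.534)*(0.265) + (0.265)*(0.426) = 0.7884.
  denominator = (1)^2 + (0.534)^2 + (0.265)^2 + (0.426)^2 = 1.536857.
  rho(1) = 0.7884 / 1.536857 = 0.5130.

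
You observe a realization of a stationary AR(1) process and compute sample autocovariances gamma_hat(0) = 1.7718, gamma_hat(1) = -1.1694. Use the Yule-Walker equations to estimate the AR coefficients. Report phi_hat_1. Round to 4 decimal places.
\hat\phi_{1} = -0.6600

The Yule-Walker equations for an AR(p) process read, in matrix form,
  Gamma_p phi = r_p,   with   (Gamma_p)_{ij} = gamma(|i - j|),
                       (r_p)_i = gamma(i),   i,j = 1..p.
Substitute the sample gammas (Toeplitz matrix and right-hand side of size 1):
  Gamma_p = [[1.7718]]
  r_p     = [-1.1694]
With p = 1 this is the single equation gamma(0) phi_1 = gamma(1):
  phi_hat_1 = gamma(1) / gamma(0) = -1.1694 / 1.7718 = -0.6600.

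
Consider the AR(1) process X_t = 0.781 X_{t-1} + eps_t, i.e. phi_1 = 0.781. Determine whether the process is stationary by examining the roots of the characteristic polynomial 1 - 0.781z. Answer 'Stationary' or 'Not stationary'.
\text{Stationary}

The AR(p) characteristic polynomial is P(z) = 1 - 0.781z.
Stationarity requires all roots to lie outside the unit circle, i.e. |z| > 1 for every root.
This is linear in z: 1 + (-0.781) z = 0  =>  z = -1/(-0.781) = 1.28041,  |z| = 1.28041.
Moduli of all roots: 1.2804.
All moduli strictly greater than 1? Yes.
Verdict: Stationary.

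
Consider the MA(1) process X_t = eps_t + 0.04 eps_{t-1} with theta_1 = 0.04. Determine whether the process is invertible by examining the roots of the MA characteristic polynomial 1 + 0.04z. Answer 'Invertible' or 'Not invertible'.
\text{Invertible}

The MA(q) characteristic polynomial is P(z) = 1 + 0.04z.
Invertibility requires all roots to lie outside the unit circle, i.e. |z| > 1 for every root.
This is linear in z: 1 + (0.04) z = 0  =>  z = -1/(0.04) = -25,  |z| = 25.
Moduli of all roots: 25.0000.
All moduli strictly greater than 1? Yes.
Verdict: Invertible.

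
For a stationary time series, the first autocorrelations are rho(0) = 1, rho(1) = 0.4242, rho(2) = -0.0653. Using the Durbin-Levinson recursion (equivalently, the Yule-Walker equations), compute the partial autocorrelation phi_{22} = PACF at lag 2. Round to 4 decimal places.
\phi_{22} = -0.2991

The PACF at lag k is phi_{kk}, the last component of the solution
to the Yule-Walker system G_k phi = r_k where
  (G_k)_{ij} = rho(|i - j|), (r_k)_i = rho(i), i,j = 1..k.
Equivalently, Durbin-Levinson gives phi_{kk} iteratively:
  phi_{11} = rho(1)
  phi_{kk} = [rho(k) - sum_{j=1..k-1} phi_{k-1,j} rho(k-j)]
            / [1 - sum_{j=1..k-1} phi_{k-1,j} rho(j)],
  phi_{k,j} = phi_{k-1,j} - phi_{kk} phi_{k-1,k-j},  j = 1..k-1.
Step k = 1:
  phi_11 = rho(1) = 0.4242.
Step k = 2:
  phi_22 = [rho(2) - phi_11 rho(1)] / [1 - phi_11 rho(1)] = [-0.0653 - (0.4242)(0.4242)] / [1 - (0.4242)(0.4242)]
         = -0.24524564 / 0.82005436 = -0.2991.
Therefore phi_{22} = -0.2991.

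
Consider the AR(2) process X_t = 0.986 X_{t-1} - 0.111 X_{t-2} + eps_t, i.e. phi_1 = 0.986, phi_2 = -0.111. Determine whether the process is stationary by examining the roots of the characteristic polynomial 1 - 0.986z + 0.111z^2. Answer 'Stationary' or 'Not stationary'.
\text{Stationary}

The AR(p) characteristic polynomial is P(z) = 1 - 0.986z + 0.111z^2.
Stationarity requires all roots to lie outside the unit circle, i.e. |z| > 1 for every root.
Set 1 + (-0.986) z + (0.111) z^2 = 0, i.e. a z^2 + b z + c = 0 with a = 0.111, b = -0.986, c = 1.
Discriminant D = b^2 - 4ac = (-0.986)^2 - 4*(0.111)*1 = 0.972196 - (0.444) = 0.528196.
D >= 0, so the roots are real: z = (-b +/- sqrt(D)) / (2a) = (0.986 +/- 0.726771) / (0.222).
  z_1 = (0.986 + 0.726771) / (0.222) = 7.7152,   |z_1| = 7.7152.
  z_2 = (0.986 - 0.726771) / (0.222) = 1.1677,   |z_2| = 1.1677.
Moduli of all roots: 7.7152, 1.1677.
All moduli strictly greater than 1? Yes.
Verdict: Stationary.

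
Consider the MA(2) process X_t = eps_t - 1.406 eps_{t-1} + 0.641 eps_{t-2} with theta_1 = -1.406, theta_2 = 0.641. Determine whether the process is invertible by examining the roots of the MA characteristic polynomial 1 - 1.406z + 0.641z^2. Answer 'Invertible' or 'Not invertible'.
\text{Invertible}

The MA(q) characteristic polynomial is P(z) = 1 - 1.406z + 0.641z^2.
Invertibility requires all roots to lie outside the unit circle, i.e. |z| > 1 for every root.
Set 1 + (-1.406) z + (0.641) z^2 = 0, i.e. a z^2 + b z + c = 0 with a = 0.641, b = -1.406, c = 1.
Discriminant D = b^2 - 4ac = (-1.406)^2 - 4*(0.641)*1 = 1.976836 - (2.564) = -0.587164.
D < 0, so the roots are the complex-conjugate pair z = (-b +/- i sqrt(-D)) / (2a) = 1.0967 +/- 0.5977i.
For a conjugate pair |z|^2 = z * conj(z) = (product of roots) = c/a = 1/(0.641) = 1.560062, so |z| = sqrt(1.560062) = 1.249 for both roots.
Moduli of all roots: 1.2490, 1.2490.
All moduli strictly greater than 1? Yes.
Verdict: Invertible.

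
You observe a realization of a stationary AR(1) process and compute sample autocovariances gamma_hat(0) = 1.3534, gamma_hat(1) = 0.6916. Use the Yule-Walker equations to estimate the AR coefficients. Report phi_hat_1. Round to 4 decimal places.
\hat\phi_{1} = 0.5110

The Yule-Walker equations for an AR(p) process read, in matrix form,
  Gamma_p phi = r_p,   with   (Gamma_p)_{ij} = gamma(|i - j|),
                       (r_p)_i = gamma(i),   i,j = 1..p.
Substitute the sample gammas (Toeplitz matrix and right-hand side of size 1):
  Gamma_p = [[1.3534]]
  r_p     = [0.6916]
With p = 1 this is the single equation gamma(0) phi_1 = gamma(1):
  phi_hat_1 = gamma(1) / gamma(0) = 0.6916 / 1.3534 = 0.5110.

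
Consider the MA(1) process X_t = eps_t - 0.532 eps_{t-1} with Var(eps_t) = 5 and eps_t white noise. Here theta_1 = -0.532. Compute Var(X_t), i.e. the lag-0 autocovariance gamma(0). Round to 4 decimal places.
\gamma(0) = 6.4151

For an MA(q) process X_t = eps_t + sum_i theta_i eps_{t-i} with
Var(eps_t) = sigma^2, the variance is
  gamma(0) = sigma^2 * (1 + sum_i theta_i^2).
  sum_i theta_i^2 = (-0.532)^2 = 0.283024.
  gamma(0) = 5 * (1 + 0.283024) = 5 * 1.283024 = 6.41512, which rounds to 6.4151.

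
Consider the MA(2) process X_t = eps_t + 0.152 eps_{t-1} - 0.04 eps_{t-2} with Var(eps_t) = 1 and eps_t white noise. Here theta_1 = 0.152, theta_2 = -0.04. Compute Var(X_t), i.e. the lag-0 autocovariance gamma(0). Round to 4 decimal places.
\gamma(0) = 1.0247

For an MA(q) process X_t = eps_t + sum_i theta_i eps_{t-i} with
Var(eps_t) = sigma^2, the variance is
  gamma(0) = sigma^2 * (1 + sum_i theta_i^2).
  sum_i theta_i^2 = (0.152)^2 + (-0.04)^2 = 0.023104 + 0.0016 = 0.024704.
  gamma(0) = 1 * (1 + 0.024704) = 1 * 1.024704 = 1.024704, which rounds to 1.0247.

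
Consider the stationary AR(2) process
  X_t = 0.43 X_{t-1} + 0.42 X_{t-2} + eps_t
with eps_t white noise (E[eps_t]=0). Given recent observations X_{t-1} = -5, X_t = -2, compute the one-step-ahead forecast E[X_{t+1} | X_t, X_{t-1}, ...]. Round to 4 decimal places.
E[X_{t+1} \mid \mathcal F_t] = -2.9600

For an AR(p) model X_t = c + sum_i phi_i X_{t-i} + eps_t, the
one-step-ahead conditional mean is
  E[X_{t+1} | X_t, ...] = c + sum_i phi_i X_{t+1-i}.
Substitute known values:
  E[X_{t+1} | ...] = (0.43) * (-2) + (0.42) * (-5)
                   = -2.9600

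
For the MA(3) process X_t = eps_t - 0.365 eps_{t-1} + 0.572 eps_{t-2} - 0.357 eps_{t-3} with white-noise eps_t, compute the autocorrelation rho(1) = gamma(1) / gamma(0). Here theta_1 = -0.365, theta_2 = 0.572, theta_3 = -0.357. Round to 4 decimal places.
\rho(1) = -0.4900

For an MA(q) process with theta_0 = 1, the autocovariance is
  gamma(k) = sigma^2 * sum_{i=0..q-k} theta_i * theta_{i+k},
and rho(k) = gamma(k) / gamma(0). Sigma^2 cancels.
  numerator   = (1)*(-0.365) + (-0.365)*(0.572) + (0.572)*(-0.357) = -0.777984.
  denominator = (1)^2 + (-0.365)^2 + (0.572)^2 + (-0.357)^2 = 1.587858.
  rho(1) = -0.777984 / 1.587858 = -0.4900.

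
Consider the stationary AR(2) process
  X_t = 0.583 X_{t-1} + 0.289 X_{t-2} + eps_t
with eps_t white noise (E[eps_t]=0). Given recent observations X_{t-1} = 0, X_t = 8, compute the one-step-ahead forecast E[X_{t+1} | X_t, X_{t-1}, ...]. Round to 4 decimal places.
E[X_{t+1} \mid \mathcal F_t] = 4.6640

For an AR(p) model X_t = c + sum_i phi_i X_{t-i} + eps_t, the
one-step-ahead conditional mean is
  E[X_{t+1} | X_t, ...] = c + sum_i phi_i X_{t+1-i}.
Substitute known values:
  E[X_{t+1} | ...] = (0.583) * (8) + (0.289) * (0)
                   = 4.6640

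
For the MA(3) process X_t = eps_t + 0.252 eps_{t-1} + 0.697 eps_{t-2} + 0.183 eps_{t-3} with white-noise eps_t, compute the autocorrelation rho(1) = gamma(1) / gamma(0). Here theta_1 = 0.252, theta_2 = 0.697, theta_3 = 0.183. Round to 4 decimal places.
\rho(1) = 0.3508

For an MA(q) process with theta_0 = 1, the autocovariance is
  gamma(k) = sigma^2 * sum_{i=0..q-k} theta_i * theta_{i+k},
and rho(k) = gamma(k) / gamma(0). Sigma^2 cancels.
  numerator   = (1)*(0.252) + (0.252)*(0.697) + (0.697)*(0.183) = 0.555195.
  denominator = (1)^2 + (0.252)^2 + (0.697)^2 + (0.183)^2 = 1.582802.
  rho(1) = 0.555195 / 1.582802 = 0.3508.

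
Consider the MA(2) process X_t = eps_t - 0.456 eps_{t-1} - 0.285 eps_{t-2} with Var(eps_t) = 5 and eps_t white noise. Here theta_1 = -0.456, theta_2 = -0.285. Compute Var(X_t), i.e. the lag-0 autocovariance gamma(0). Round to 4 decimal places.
\gamma(0) = 6.4458

For an MA(q) process X_t = eps_t + sum_i theta_i eps_{t-i} with
Var(eps_t) = sigma^2, the variance is
  gamma(0) = sigma^2 * (1 + sum_i theta_i^2).
  sum_i theta_i^2 = (-0.456)^2 + (-0.285)^2 = 0.207936 + 0.081225 = 0.289161.
  gamma(0) = 5 * (1 + 0.289161) = 5 * 1.289161 = 6.445805, which rounds to 6.4458.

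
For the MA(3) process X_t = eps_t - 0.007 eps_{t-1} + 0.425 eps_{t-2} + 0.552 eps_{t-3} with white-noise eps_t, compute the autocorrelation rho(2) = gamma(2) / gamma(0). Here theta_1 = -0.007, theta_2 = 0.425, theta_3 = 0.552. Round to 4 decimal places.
\rho(2) = 0.2835

For an MA(q) process with theta_0 = 1, the autocovariance is
  gamma(k) = sigma^2 * sum_{i=0..q-k} theta_i * theta_{i+k},
and rho(k) = gamma(k) / gamma(0). Sigma^2 cancels.
  numerator   = (1)*(0.425) + (-0.007)*(0.552) = 0.421136.
  denominator = (1)^2 + (-0.007)^2 + (0.425)^2 + (0.552)^2 = 1.485378.
  rho(2) = 0.421136 / 1.485378 = 0.2835.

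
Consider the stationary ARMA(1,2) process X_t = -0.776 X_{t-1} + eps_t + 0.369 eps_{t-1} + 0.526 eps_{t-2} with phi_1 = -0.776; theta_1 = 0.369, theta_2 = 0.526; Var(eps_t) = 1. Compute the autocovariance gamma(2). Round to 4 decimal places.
\gamma(2) = 2.1804

Multiply the model equation by X_{t-k} and take expectations. With theta_0 = psi_0 = 1 and psi_j the MA(infinity) weights, this gives
  gamma(k) - sum_i phi_i gamma(k-i) = c_k,
  c_k = sigma^2 * sum_{j=k..q} theta_j psi_{j-k}   (c_k = 0 for k > q),
using gamma(-m) = gamma(m).
psi-weights needed (psi_j = theta_j + sum_i phi_i psi_{j-i}):
  psi_1 = theta_1 + phi_1 = 0.369 + (-0.776) = -0.407
  psi_2 = theta_2 + phi_1 psi_1 = 0.526 + (-0.776)(-0.407) = 0.841832
Right-hand sides:
  c_0 = sigma^2 (1 + theta_1 psi_1 + theta_2 psi_2) = 1 * (1 + (0.369)(-0.407) + (0.526)(0.841832)) = 1 * 1.292621 = 1.292621
  c_1 = sigma^2 (theta_1 + theta_2 psi_1) = 1 * (0.369 + (0.526)(-0.407)) = 0.154918
  c_2 = sigma^2 theta_2 = 1 * (0.526) = 0.526
Equations for k = 0 and k = 1 (AR order 1):
  gamma(0) = phi_1 gamma(1) + c_0
  gamma(1) = phi_1 gamma(0) + c_1
Substituting the second into the first: gamma(0) (1 - phi_1^2) = c_0 + phi_1 c_1, so
  gamma(0) = (c_0 + phi_1 c_1) / (1 - phi_1^2) = (1.292621 + (-0.776)(0.154918)) / (1 - (-0.776)^2) = 1.172404 / 0.397824 = 2.947043.
  gamma(1) = phi_1 gamma(0) + c_1 = (-0.776)(2.947043) + (0.154918) = -2.131987.
For k = 2: gamma(2) = phi_1 gamma(1) + c_2
  = (-0.776)(-2.131987) + (0.526) = 2.180422.
Therefore gamma(2) = 2.1804 (to 4 decimal places).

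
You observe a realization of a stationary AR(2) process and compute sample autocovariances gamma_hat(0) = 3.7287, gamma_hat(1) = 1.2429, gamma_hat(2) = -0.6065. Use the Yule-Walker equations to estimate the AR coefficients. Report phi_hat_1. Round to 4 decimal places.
\hat\phi_{1} = 0.4360

The Yule-Walker equations for an AR(p) process read, in matrix form,
  Gamma_p phi = r_p,   with   (Gamma_p)_{ij} = gamma(|i - j|),
                       (r_p)_i = gamma(i),   i,j = 1..p.
Substitute the sample gammas (Toeplitz matrix and right-hand side of size 2):
  Gamma_p = [[3.7287, 1.2429], [1.2429, 3.7287]]
  r_p     = [1.2429, -0.6065]
Written out:
  3.7287 phi_1 + 1.2429 phi_2 = 1.2429
  1.2429 phi_1 + 3.7287 phi_2 = -0.6065
Solve by Cramer's rule:
  det = gamma(0)^2 - gamma(1)^2 = (3.7287)^2 - (1.2429)^2 = 13.90320369 - 1.54480041 = 12.35840328
  phi_hat_1 = [gamma(1) gamma(0) - gamma(1) gamma(2)] / det = [(1.2429)(3.7287) - (1.2429)(-0.6065)] / 12.35840328 = 5.38822008 / 12.35840328 = 0.436
  phi_hat_2 = [gamma(0) gamma(2) - gamma(1)^2] / det = [(3.7287)(-0.6065) - (1.2429)^2] / 12.35840328 = -3.80625696 / 12.35840328 = -0.308
So phi_hat = [0.4360, -0.3080].
Therefore phi_hat_1 = 0.4360.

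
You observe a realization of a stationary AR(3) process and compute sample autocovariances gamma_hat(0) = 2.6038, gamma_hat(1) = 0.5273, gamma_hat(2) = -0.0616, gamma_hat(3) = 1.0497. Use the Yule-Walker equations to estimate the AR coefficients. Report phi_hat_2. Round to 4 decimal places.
\hat\phi_{2} = -0.1630

The Yule-Walker equations for an AR(p) process read, in matrix form,
  Gamma_p phi = r_p,   with   (Gamma_p)_{ij} = gamma(|i - j|),
                       (r_p)_i = gamma(i),   i,j = 1..p.
Substitute the sample gammas (Toeplitz matrix and right-hand side of size 3):
  Gamma_p = [[2.6038, 0.5273, -0.0616], [0.5273, 2.6038, 0.5273], [-0.0616, 0.5273, 2.6038]]
  r_p     = [0.5273, -0.0616, 1.0497]
Written out (R1..R3):
  (R1) 2.6038 phi_1 + 0.5273 phi_2 - 0.0616 phi_3 = 0.5273
  (R2) 0.5273 phi_1 + 2.6038 phi_2 + 0.5273 phi_3 = -0.0616
  (R3) -0.0616 phi_1 + 0.5273 phi_2 + 2.6038 phi_3 = 1.0497
Gaussian elimination:
  R2 <- R2 - (0.5273/2.6038) R1 = R2 - (0.202512) R1:  2.497016 phi_2 + 0.539775 phi_3 = -0.168384
  R3 <- R3 - (-0.0616/2.6038) R1 = R3 - (-0.023658) R1:  0.539775 phi_2 + 2.602343 phi_3 = 1.062175
  R3 <- R3 - (0.539775/2.497016) R2 = R3 - (0.216168) R2:  2.485661 phi_3 = 1.098574
Back-substitution:
  phi_hat_3 = 1.098574 / 2.485661 = 0.441965
  phi_hat_2 = (-0.168384 - (0.539775)(0.441965)) / 2.497016 = -0.162973
  phi_hat_1 = (0.5273 - (0.5273)(-0.162973) - (-0.0616)(0.441965)) / 2.6038 = 0.245972
So phi_hat = [0.2460, -0.1630, 0.4420].
Therefore phi_hat_2 = -0.1630.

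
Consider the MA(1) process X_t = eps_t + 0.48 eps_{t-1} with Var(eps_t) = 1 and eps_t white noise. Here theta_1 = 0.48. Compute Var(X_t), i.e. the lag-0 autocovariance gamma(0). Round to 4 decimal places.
\gamma(0) = 1.2304

For an MA(q) process X_t = eps_t + sum_i theta_i eps_{t-i} with
Var(eps_t) = sigma^2, the variance is
  gamma(0) = sigma^2 * (1 + sum_i theta_i^2).
  sum_i theta_i^2 = (0.48)^2 = 0.2304.
  gamma(0) = 1 * (1 + 0.2304) = 1 * 1.2304 = 1.2304.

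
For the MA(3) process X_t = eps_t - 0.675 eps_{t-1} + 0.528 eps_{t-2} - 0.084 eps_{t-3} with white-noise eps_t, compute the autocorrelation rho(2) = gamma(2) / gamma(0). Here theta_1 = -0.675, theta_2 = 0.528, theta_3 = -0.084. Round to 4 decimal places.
\rho(2) = 0.3358

For an MA(q) process with theta_0 = 1, the autocovariance is
  gamma(k) = sigma^2 * sum_{i=0..q-k} theta_i * theta_{i+k},
and rho(k) = gamma(k) / gamma(0). Sigma^2 cancels.
  numerator   = (1)*(0.528) + (-0.675)*(-0.084) = 0.5847.
  denominator = (1)^2 + (-0.675)^2 + (0.528)^2 + (-0.084)^2 = 1.741465.
  rho(2) = 0.5847 / 1.741465 = 0.3358.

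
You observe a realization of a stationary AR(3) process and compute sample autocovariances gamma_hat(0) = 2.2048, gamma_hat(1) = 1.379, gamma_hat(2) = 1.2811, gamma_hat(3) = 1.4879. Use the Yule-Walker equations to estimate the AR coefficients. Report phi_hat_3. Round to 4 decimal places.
\hat\phi_{3} = 0.4180

The Yule-Walker equations for an AR(p) process read, in matrix form,
  Gamma_p phi = r_p,   with   (Gamma_p)_{ij} = gamma(|i - j|),
                       (r_p)_i = gamma(i),   i,j = 1..p.
Substitute the sample gammas (Toeplitz matrix and right-hand side of size 3):
  Gamma_p = [[2.2048, 1.379, 1.2811], [1.379, 2.2048, 1.379], [1.2811, 1.379, 2.2048]]
  r_p     = [1.379, 1.2811, 1.4879]
Written out (R1..R3):
  (R1) 2.2048 phi_1 + 1.379 phi_2 + 1.2811 phi_3 = 1.379
  (R2) 1.379 phi_1 + 2.2048 phi_2 + 1.379 phi_3 = 1.2811
  (R3) 1.2811 phi_1 + 1.379 phi_2 + 2.2048 phi_3 = 1.4879
Gaussian elimination:
  R2 <- R2 - (1.379/2.2048) R1 = R2 - (0.625454) R1:  1.3423 phi_2 + 0.577731 phi_3 = 0.4186
  R3 <- R3 - (1.2811/2.2048) R1 = R3 - (0.58105) R1:  0.577731 phi_2 + 1.460416 phi_3 = 0.686631
  R3 <- R3 - (0.577731/1.3423) R2 = R3 - (0.430404) R2:  1.211758 phi_3 = 0.506464
Back-substitution:
  phi_hat_3 = 0.506464 / 1.211758 = 0.417958
  phi_hat_2 = (0.4186 - (0.577731)(0.417958)) / 1.3423 = 0.131962
  phi_hat_1 = (1.379 - (1.379)(0.131962) - (1.2811)(0.417958)) / 2.2048 = 0.300063
So phi_hat = [0.3001, 0.1320, 0.4180].
Therefore phi_hat_3 = 0.4180.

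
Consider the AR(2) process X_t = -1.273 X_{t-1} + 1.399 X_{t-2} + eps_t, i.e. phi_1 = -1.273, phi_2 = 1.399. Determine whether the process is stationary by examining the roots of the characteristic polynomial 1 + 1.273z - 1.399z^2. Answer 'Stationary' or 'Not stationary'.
\text{Not stationary}

The AR(p) characteristic polynomial is P(z) = 1 + 1.273z - 1.399z^2.
Stationarity requires all roots to lie outside the unit circle, i.e. |z| > 1 for every root.
Set 1 + (1.273) z + (-1.399) z^2 = 0, i.e. a z^2 + b z + c = 0 with a = -1.399, b = 1.273, c = 1.
Discriminant D = b^2 - 4ac = (1.273)^2 - 4*(-1.399)*1 = 1.620529 - (-5.596) = 7.216529.
D >= 0, so the roots are real: z = (-b +/- sqrt(D)) / (2a) = (-1.273 +/- 2.68636) / (-2.798).
  z_1 = (-1.273 + 2.68636) / (-2.798) = -0.5051,   |z_1| = 0.5051.
  z_2 = (-1.273 - 2.68636) / (-2.798) = 1.4151,   |z_2| = 1.4151.
Moduli of all roots: 0.5051, 1.4151.
All moduli strictly greater than 1? No.
Verdict: Not stationary.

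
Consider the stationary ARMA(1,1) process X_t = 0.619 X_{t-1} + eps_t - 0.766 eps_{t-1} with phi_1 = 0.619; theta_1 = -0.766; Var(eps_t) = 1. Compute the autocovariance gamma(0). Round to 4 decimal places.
\gamma(0) = 1.0350

Multiply the model equation by X_{t-k} and take expectations. With theta_0 = psi_0 = 1 and psi_j the MA(infinity) weights, this gives
  gamma(k) - sum_i phi_i gamma(k-i) = c_k,
  c_k = sigma^2 * sum_{j=k..q} theta_j psi_{j-k}   (c_k = 0 for k > q),
using gamma(-m) = gamma(m).
psi-weights needed (psi_j = theta_j + sum_i phi_i psi_{j-i}):
  psi_1 = theta_1 + phi_1 = -0.766 + (0.619) = -0.147
Right-hand sides:
  c_0 = sigma^2 (1 + theta_1 psi_1) = 1 * (1 + (-0.766)(-0.147)) = 1 * 1.112602 = 1.112602
  c_1 = sigma^2 theta_1 = 1 * (-0.766) = -0.766
  c_2 = 0
Equations for k = 0 and k = 1 (AR order 1):
  gamma(0) = phi_1 gamma(1) + c_0
  gamma(1) = phi_1 gamma(0) + c_1
Substituting the second into the first: gamma(0) (1 - phi_1^2) = c_0 + phi_1 c_1, so
  gamma(0) = (c_0 + phi_1 c_1) / (1 - phi_1^2) = (1.112602 + (0.619)(-0.766)) / (1 - (0.619)^2) = 0.638448 / 0.616839 = 1.035032.
Therefore gamma(0) = 1.0350 (to 4 decimal places).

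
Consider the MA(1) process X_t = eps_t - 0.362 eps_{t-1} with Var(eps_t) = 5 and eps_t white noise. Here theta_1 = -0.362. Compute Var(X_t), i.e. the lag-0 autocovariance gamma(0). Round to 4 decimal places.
\gamma(0) = 5.6552

For an MA(q) process X_t = eps_t + sum_i theta_i eps_{t-i} with
Var(eps_t) = sigma^2, the variance is
  gamma(0) = sigma^2 * (1 + sum_i theta_i^2).
  sum_i theta_i^2 = (-0.362)^2 = 0.131044.
  gamma(0) = 5 * (1 + 0.131044) = 5 * 1.131044 = 5.65522, which rounds to 5.6552.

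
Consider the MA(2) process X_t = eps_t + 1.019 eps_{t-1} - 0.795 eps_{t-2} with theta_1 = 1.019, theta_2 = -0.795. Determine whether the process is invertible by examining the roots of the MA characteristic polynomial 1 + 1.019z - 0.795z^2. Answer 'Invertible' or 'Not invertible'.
\text{Not invertible}

The MA(q) characteristic polynomial is P(z) = 1 + 1.019z - 0.795z^2.
Invertibility requires all roots to lie outside the unit circle, i.e. |z| > 1 for every root.
Set 1 + (1.019) z + (-0.795) z^2 = 0, i.e. a z^2 + b z + c = 0 with a = -0.795, b = 1.019, c = 1.
Discriminant D = b^2 - 4ac = (1.019)^2 - 4*(-0.795)*1 = 1.038361 - (-3.18) = 4.218361.
D >= 0, so the roots are real: z = (-b +/- sqrt(D)) / (2a) = (-1.019 +/- 2.053865) / (-1.59).
  z_1 = (-1.019 + 2.053865) / (-1.59) = -0.6509,   |z_1| = 0.6509.
  z_2 = (-1.019 - 2.053865) / (-1.59) = 1.9326,   |z_2| = 1.9326.
Moduli of all roots: 0.6509, 1.9326.
All moduli strictly greater than 1? No.
Verdict: Not invertible.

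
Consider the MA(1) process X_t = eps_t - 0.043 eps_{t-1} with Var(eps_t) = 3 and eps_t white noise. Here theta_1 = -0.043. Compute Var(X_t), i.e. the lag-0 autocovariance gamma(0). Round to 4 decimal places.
\gamma(0) = 3.0055

For an MA(q) process X_t = eps_t + sum_i theta_i eps_{t-i} with
Var(eps_t) = sigma^2, the variance is
  gamma(0) = sigma^2 * (1 + sum_i theta_i^2).
  sum_i theta_i^2 = (-0.043)^2 = 0.001849.
  gamma(0) = 3 * (1 + 0.001849) = 3 * 1.001849 = 3.005547, which rounds to 3.0055.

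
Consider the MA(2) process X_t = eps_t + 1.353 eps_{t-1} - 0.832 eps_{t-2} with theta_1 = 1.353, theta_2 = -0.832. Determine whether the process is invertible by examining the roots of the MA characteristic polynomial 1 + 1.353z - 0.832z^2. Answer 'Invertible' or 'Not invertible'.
\text{Not invertible}

The MA(q) characteristic polynomial is P(z) = 1 + 1.353z - 0.832z^2.
Invertibility requires all roots to lie outside the unit circle, i.e. |z| > 1 for every root.
Set 1 + (1.353) z + (-0.832) z^2 = 0, i.e. a z^2 + b z + c = 0 with a = -0.832, b = 1.353, c = 1.
Discriminant D = b^2 - 4ac = (1.353)^2 - 4*(-0.832)*1 = 1.830609 - (-3.328) = 5.158609.
D >= 0, so the roots are real: z = (-b +/- sqrt(D)) / (2a) = (-1.353 +/- 2.271257) / (-1.664).
  z_1 = (-1.353 + 2.271257) / (-1.664) = -0.5518,   |z_1| = 0.5518.
  z_2 = (-1.353 - 2.271257) / (-1.664) = 2.178,   |z_2| = 2.178.
Moduli of all roots: 0.5518, 2.1780.
All moduli strictly greater than 1? No.
Verdict: Not invertible.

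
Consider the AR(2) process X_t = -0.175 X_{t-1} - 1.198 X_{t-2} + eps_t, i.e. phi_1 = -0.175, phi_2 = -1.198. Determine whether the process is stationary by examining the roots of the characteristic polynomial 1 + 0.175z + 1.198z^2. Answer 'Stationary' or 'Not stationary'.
\text{Not stationary}

The AR(p) characteristic polynomial is P(z) = 1 + 0.175z + 1.198z^2.
Stationarity requires all roots to lie outside the unit circle, i.e. |z| > 1 for every root.
Set 1 + (0.175) z + (1.198) z^2 = 0, i.e. a z^2 + b z + c = 0 with a = 1.198, b = 0.175, c = 1.
Discriminant D = b^2 - 4ac = (0.175)^2 - 4*(1.198)*1 = 0.030625 - (4.792) = -4.761375.
D < 0, so the roots are the complex-conjugate pair z = (-b +/- i sqrt(-D)) / (2a) = -0.073 +/- 0.9107i.
For a conjugate pair |z|^2 = z * conj(z) = (product of roots) = c/a = 1/(1.198) = 0.834725, so |z| = sqrt(0.834725) = 0.9136 for both roots.
Moduli of all roots: 0.9136, 0.9136.
All moduli strictly greater than 1? No.
Verdict: Not stationary.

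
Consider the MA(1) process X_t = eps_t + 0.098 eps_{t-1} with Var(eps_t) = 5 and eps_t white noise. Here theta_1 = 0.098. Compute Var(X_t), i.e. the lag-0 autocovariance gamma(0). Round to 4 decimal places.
\gamma(0) = 5.0480

For an MA(q) process X_t = eps_t + sum_i theta_i eps_{t-i} with
Var(eps_t) = sigma^2, the variance is
  gamma(0) = sigma^2 * (1 + sum_i theta_i^2).
  sum_i theta_i^2 = (0.098)^2 = 0.009604.
  gamma(0) = 5 * (1 + 0.009604) = 5 * 1.009604 = 5.04802, which rounds to 5.0480.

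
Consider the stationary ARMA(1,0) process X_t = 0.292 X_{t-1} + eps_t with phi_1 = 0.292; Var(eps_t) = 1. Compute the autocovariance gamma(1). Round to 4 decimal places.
\gamma(1) = 0.3192

Multiply the model equation by X_{t-k} and take expectations. With theta_0 = psi_0 = 1 and psi_j the MA(infinity) weights, this gives
  gamma(k) - sum_i phi_i gamma(k-i) = c_k,
  c_k = sigma^2 * sum_{j=k..q} theta_j psi_{j-k}   (c_k = 0 for k > q),
using gamma(-m) = gamma(m).
Pure AR (q = 0): c_0 = sigma^2 = 1, c_k = 0 for k >= 1.
Equations for k = 0 and k = 1 (AR order 1):
  gamma(0) = phi_1 gamma(1) + c_0
  gamma(1) = phi_1 gamma(0) + c_1
Substituting the second into the first: gamma(0) (1 - phi_1^2) = c_0 + phi_1 c_1, so
  gamma(0) = c_0 / (1 - phi_1^2) = 1 / (1 - (0.292)^2) = 1 / 0.914736 = 1.093212.
  gamma(1) = phi_1 gamma(0) = (0.292)(1.093212) = 0.319218.
Therefore gamma(1) = 0.3192 (to 4 decimal places).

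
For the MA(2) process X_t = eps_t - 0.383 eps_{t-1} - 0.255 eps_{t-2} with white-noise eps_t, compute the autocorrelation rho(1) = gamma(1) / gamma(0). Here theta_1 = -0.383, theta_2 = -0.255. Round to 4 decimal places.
\rho(1) = -0.2355

For an MA(q) process with theta_0 = 1, the autocovariance is
  gamma(k) = sigma^2 * sum_{i=0..q-k} theta_i * theta_{i+k},
and rho(k) = gamma(k) / gamma(0). Sigma^2 cancels.
  numerator   = (1)*(-0.383) + (-0.383)*(-0.255) = -0.285335.
  denominator = (1)^2 + (-0.383)^2 + (-0.255)^2 = 1.211714.
  rho(1) = -0.285335 / 1.211714 = -0.2355.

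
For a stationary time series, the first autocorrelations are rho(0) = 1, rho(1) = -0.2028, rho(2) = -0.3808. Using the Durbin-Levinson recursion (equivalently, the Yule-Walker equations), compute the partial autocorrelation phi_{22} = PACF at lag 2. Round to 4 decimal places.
\phi_{22} = -0.4400

The PACF at lag k is phi_{kk}, the last component of the solution
to the Yule-Walker system G_k phi = r_k where
  (G_k)_{ij} = rho(|i - j|), (r_k)_i = rho(i), i,j = 1..k.
Equivalently, Durbin-Levinson gives phi_{kk} iteratively:
  phi_{11} = rho(1)
  phi_{kk} = [rho(k) - sum_{j=1..k-1} phi_{k-1,j} rho(k-j)]
            / [1 - sum_{j=1..k-1} phi_{k-1,j} rho(j)],
  phi_{k,j} = phi_{k-1,j} - phi_{kk} phi_{k-1,k-j},  j = 1..k-1.
Step k = 1:
  phi_11 = rho(1) = -0.2028.
Step k = 2:
  phi_22 = [rho(2) - phi_11 rho(1)] / [1 - phi_11 rho(1)] = [-0.3808 - (-0.2028)(-0.2028)] / [1 - (-0.2028)(-0.2028)]
         = -0.42192784 / 0.95887216 = -0.44.
Therefore phi_{22} = -0.4400.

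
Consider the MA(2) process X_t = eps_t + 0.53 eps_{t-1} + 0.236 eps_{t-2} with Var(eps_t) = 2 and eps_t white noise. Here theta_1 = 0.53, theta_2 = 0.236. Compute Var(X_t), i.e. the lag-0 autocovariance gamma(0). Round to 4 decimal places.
\gamma(0) = 2.6732

For an MA(q) process X_t = eps_t + sum_i theta_i eps_{t-i} with
Var(eps_t) = sigma^2, the variance is
  gamma(0) = sigma^2 * (1 + sum_i theta_i^2).
  sum_i theta_i^2 = (0.53)^2 + (0.236)^2 = 0.2809 + 0.055696 = 0.336596.
  gamma(0) = 2 * (1 + 0.336596) = 2 * 1.336596 = 2.673192, which rounds to 2.6732.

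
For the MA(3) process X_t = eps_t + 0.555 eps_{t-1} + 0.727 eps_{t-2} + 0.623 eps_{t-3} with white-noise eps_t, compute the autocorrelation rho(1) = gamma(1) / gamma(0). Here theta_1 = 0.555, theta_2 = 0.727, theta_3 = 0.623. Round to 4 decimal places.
\rho(1) = 0.6344

For an MA(q) process with theta_0 = 1, the autocovariance is
  gamma(k) = sigma^2 * sum_{i=0..q-k} theta_i * theta_{i+k},
and rho(k) = gamma(k) / gamma(0). Sigma^2 cancels.
  numerator   = (1)*(0.555) + (0.555)*(0.727) + (0.727)*(0.623) = 1.411406.
  denominator = (1)^2 + (0.555)^2 + (0.727)^2 + (0.623)^2 = 2.224683.
  rho(1) = 1.411406 / 2.224683 = 0.6344.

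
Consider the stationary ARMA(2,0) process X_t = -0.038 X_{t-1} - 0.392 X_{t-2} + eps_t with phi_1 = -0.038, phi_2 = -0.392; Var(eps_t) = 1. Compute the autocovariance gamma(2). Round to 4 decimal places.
\gamma(2) = -0.4623

Multiply the model equation by X_{t-k} and take expectations. With theta_0 = psi_0 = 1 and psi_j the MA(infinity) weights, this gives
  gamma(k) - sum_i phi_i gamma(k-i) = c_k,
  c_k = sigma^2 * sum_{j=k..q} theta_j psi_{j-k}   (c_k = 0 for k > q),
using gamma(-m) = gamma(m).
Pure AR (q = 0): c_0 = sigma^2 = 1, c_k = 0 for k >= 1.
Equations for k = 0, 1, 2 (AR order 2, c_2 = 0):
  (E0) gamma(0) = phi_1 gamma(1) + phi_2 gamma(2) + c_0
  (E1) gamma(1) = phi_1 gamma(0) + phi_2 gamma(1) + c_1
  (E2) gamma(2) = phi_1 gamma(1) + phi_2 gamma(0)
From (E1): gamma(1) = A gamma(0) + B with
  A = phi_1 / (1 - phi_2) = -0.038 / 1.392 = -0.027299,   B = c_1 / (1 - phi_2) = 0 / 1.392 = 0.
Insert (E2) into (E0): gamma(0) (1 - phi_2^2) = phi_1 (1 + phi_2) gamma(1) + c_0.
  phi_1 (1 + phi_2) = (-0.038)(0.608) = -0.023104,   1 - phi_2^2 = 0.846336.
Replace gamma(1) by A gamma(0) + B and collect gamma(0):
  gamma(0) [0.846336 - (-0.023104)(-0.027299)] = c_0 = 1
  gamma(0) * 0.845705 = 1
  gamma(0) = 1 / 0.845705 = 1.182445.
  gamma(1) = A gamma(0) = (-0.027299)(1.182445) = -0.032279.
  gamma(2) = phi_1 gamma(1) + phi_2 gamma(0) = (-0.038)(-0.032279) + (-0.392)(1.182445) = -0.462292.
Therefore gamma(2) = -0.4623 (to 4 decimal places).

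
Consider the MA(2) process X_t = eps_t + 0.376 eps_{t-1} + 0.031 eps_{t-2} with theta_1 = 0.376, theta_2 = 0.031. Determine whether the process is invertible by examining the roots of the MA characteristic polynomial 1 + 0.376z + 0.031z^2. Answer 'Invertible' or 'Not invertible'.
\text{Invertible}

The MA(q) characteristic polynomial is P(z) = 1 + 0.376z + 0.031z^2.
Invertibility requires all roots to lie outside the unit circle, i.e. |z| > 1 for every root.
Set 1 + (0.376) z + (0.031) z^2 = 0, i.e. a z^2 + b z + c = 0 with a = 0.031, b = 0.376, c = 1.
Discriminant D = b^2 - 4ac = (0.376)^2 - 4*(0.031)*1 = 0.141376 - (0.124) = 0.017376.
D >= 0, so the roots are real: z = (-b +/- sqrt(D)) / (2a) = (-0.376 +/- 0.131818) / (0.062).
  z_1 = (-0.376 + 0.131818) / (0.062) = -3.9384,   |z_1| = 3.9384.
  z_2 = (-0.376 - 0.131818) / (0.062) = -8.1906,   |z_2| = 8.1906.
Moduli of all roots: 3.9384, 8.1906.
All moduli strictly greater than 1? Yes.
Verdict: Invertible.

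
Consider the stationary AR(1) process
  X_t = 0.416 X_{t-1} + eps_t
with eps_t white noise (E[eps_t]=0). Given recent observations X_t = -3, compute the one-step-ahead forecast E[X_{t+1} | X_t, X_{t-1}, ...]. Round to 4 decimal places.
E[X_{t+1} \mid \mathcal F_t] = -1.2480

For an AR(p) model X_t = c + sum_i phi_i X_{t-i} + eps_t, the
one-step-ahead conditional mean is
  E[X_{t+1} | X_t, ...] = c + sum_i phi_i X_{t+1-i}.
Substitute known values:
  E[X_{t+1} | ...] = (0.416) * (-3)
                   = -1.2480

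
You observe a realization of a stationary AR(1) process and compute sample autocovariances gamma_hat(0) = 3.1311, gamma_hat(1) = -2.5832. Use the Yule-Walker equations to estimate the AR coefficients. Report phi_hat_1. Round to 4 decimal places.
\hat\phi_{1} = -0.8250

The Yule-Walker equations for an AR(p) process read, in matrix form,
  Gamma_p phi = r_p,   with   (Gamma_p)_{ij} = gamma(|i - j|),
                       (r_p)_i = gamma(i),   i,j = 1..p.
Substitute the sample gammas (Toeplitz matrix and right-hand side of size 1):
  Gamma_p = [[3.1311]]
  r_p     = [-2.5832]
With p = 1 this is the single equation gamma(0) phi_1 = gamma(1):
  phi_hat_1 = gamma(1) / gamma(0) = -2.5832 / 3.1311 = -0.8250.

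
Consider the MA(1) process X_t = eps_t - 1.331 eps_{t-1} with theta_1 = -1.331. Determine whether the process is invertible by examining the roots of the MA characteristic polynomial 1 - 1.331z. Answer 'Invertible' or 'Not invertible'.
\text{Not invertible}

The MA(q) characteristic polynomial is P(z) = 1 - 1.331z.
Invertibility requires all roots to lie outside the unit circle, i.e. |z| > 1 for every root.
This is linear in z: 1 + (-1.331) z = 0  =>  z = -1/(-1.331) = 0.751315,  |z| = 0.751315.
Moduli of all roots: 0.7513.
All moduli strictly greater than 1? No.
Verdict: Not invertible.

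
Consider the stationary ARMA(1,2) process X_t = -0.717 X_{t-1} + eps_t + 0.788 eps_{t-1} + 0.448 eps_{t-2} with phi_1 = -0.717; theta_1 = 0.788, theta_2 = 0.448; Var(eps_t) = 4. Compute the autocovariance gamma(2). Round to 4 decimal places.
\gamma(2) = 2.1748

Multiply the model equation by X_{t-k} and take expectations. With theta_0 = psi_0 = 1 and psi_j the MA(infinity) weights, this gives
  gamma(k) - sum_i phi_i gamma(k-i) = c_k,
  c_k = sigma^2 * sum_{j=k..q} theta_j psi_{j-k}   (c_k = 0 for k > q),
using gamma(-m) = gamma(m).
psi-weights needed (psi_j = theta_j + sum_i phi_i psi_{j-i}):
  psi_1 = theta_1 + phi_1 = 0.788 + (-0.717) = 0.071
  psi_2 = theta_2 + phi_1 psi_1 = 0.448 + (-0.717)(0.071) = 0.397093
Right-hand sides:
  c_0 = sigma^2 (1 + theta_1 psi_1 + theta_2 psi_2) = 4 * (1 + (0.788)(0.071) + (0.448)(0.397093)) = 4 * 1.233846 = 4.935383
  c_1 = sigma^2 (theta_1 + theta_2 psi_1) = 4 * (0.788 + (0.448)(0.071)) = 3.279232
  c_2 = sigma^2 theta_2 = 4 * (0.448) = 1.792
Equations for k = 0 and k = 1 (AR order 1):
  gamma(0) = phi_1 gamma(1) + c_0
  gamma(1) = phi_1 gamma(0) + c_1
Substituting the second into the first: gamma(0) (1 - phi_1^2) = c_0 + phi_1 c_1, so
  gamma(0) = (c_0 + phi_1 c_1) / (1 - phi_1^2) = (4.935383 + (-0.717)(3.279232)) / (1 - (-0.717)^2) = 2.584173 / 0.485911 = 5.318203.
  gamma(1) = phi_1 gamma(0) + c_1 = (-0.717)(5.318203) + (3.279232) = -0.53392.
For k = 2: gamma(2) = phi_1 gamma(1) + c_2
  = (-0.717)(-0.53392) + (1.792) = 2.17482.
Therefore gamma(2) = 2.1748 (to 4 decimal places).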